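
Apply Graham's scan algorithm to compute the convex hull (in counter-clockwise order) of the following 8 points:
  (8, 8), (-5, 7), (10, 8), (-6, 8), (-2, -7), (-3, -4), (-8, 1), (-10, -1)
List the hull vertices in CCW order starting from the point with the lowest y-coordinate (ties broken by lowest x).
Hull (CCW) = [(-2, -7), (10, 8), (-6, 8), (-10, -1)]

Graham scan procedure:
  1. Find the pivot p₀ = point with lowest y (tie → lowest x): (-2, -7).
  2. Sort the remaining points by polar angle around p₀.
  3. Walk through sorted points, maintaining a stack; pop the top while the last three entries make a non-left turn (cross product ≤ 0).
  4. Final stack is the convex hull in CCW order: (-2, -7), (10, 8), (-6, 8), (-10, -1).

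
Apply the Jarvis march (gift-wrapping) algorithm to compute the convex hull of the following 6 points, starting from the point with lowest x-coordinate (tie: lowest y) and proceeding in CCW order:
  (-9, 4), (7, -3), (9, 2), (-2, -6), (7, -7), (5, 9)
Hull (CCW) = [(-9, 4), (-2, -6), (7, -7), (9, 2), (5, 9)]

Jarvis march: at each step, from the current hull vertex p, select the next vertex q as the point such that every other point lies strictly to the left of (or on) the directed line p → q. (Equivalently: for every other point r, the cross product (q − p) × (r − p) ≥ 0.)
Starting point (lowest x, tie lowest y): (-9, 4). Wrap until returning to start. Resulting hull: (-9, 4), (-2, -6), (7, -7), (9, 2), (5, 9).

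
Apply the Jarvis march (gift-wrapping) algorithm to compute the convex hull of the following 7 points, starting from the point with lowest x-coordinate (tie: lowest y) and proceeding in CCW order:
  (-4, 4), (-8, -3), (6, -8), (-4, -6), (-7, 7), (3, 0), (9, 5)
Hull (CCW) = [(-8, -3), (-4, -6), (6, -8), (9, 5), (-7, 7)]

Jarvis march: at each step, from the current hull vertex p, select the next vertex q as the point such that every other point lies strictly to the left of (or on) the directed line p → q. (Equivalently: for every other point r, the cross product (q − p) × (r − p) ≥ 0.)
Starting point (lowest x, tie lowest y): (-8, -3). Wrap until returning to start. Resulting hull: (-8, -3), (-4, -6), (6, -8), (9, 5), (-7, 7).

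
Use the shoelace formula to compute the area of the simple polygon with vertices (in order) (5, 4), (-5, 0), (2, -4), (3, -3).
Area = 73/2

Shoelace formula: Area = (1/2) |Σ_i (x_i · y_{i+1} − x_{i+1} · y_i)| (indices mod n). Compute each cross term:
  (5)(0) − (-5)(4) = 20
  (-5)(-4) − (2)(0) = 20
  (2)(-3) − (3)(-4) = 6
  (3)(4) − (5)(-3) = 27
Sum = 73, so (signed) Area = 73/2 = 73/2, |Area| = 73/2.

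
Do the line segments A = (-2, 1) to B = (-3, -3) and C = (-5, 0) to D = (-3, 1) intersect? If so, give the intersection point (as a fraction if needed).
No (intersection of containing lines falls outside at least one segment)

Parametrize and solve: t = -1/7, s = 11/7. At least one of these is outside [0, 1], so the segments do not intersect.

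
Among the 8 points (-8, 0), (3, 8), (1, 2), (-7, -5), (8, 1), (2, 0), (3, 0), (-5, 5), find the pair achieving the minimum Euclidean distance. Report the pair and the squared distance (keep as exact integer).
Pair = ((2, 0), (3, 0)); squared distance = 1

Compute all C(8, 2) = 28 pairwise squared distances (x_i − x_j)² + (y_i − y_j)². The minimum is 1, attained by the pair ((2, 0), (3, 0)).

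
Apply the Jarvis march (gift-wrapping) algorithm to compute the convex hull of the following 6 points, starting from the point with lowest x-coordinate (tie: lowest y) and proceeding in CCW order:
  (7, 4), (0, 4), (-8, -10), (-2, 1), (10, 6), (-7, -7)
Hull (CCW) = [(-8, -10), (10, 6), (0, 4), (-2, 1), (-7, -7)]

Jarvis march: at each step, from the current hull vertex p, select the next vertex q as the point such that every other point lies strictly to the left of (or on) the directed line p → q. (Equivalently: for every other point r, the cross product (q − p) × (r − p) ≥ 0.)
Starting point (lowest x, tie lowest y): (-8, -10). Wrap until returning to start. Resulting hull: (-8, -10), (10, 6), (0, 4), (-2, 1), (-7, -7).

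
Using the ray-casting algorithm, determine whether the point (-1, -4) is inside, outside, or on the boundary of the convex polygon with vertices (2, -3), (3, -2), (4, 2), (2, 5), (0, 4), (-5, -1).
The point (-1, -4) lies strictly outside the polygon

Cast a horizontal ray to the right from the query point and count how many polygon edges it crosses (each edge strictly once or zero times, handled with the usual half-open convention). 
Parity of crossings → even ⇒ outside.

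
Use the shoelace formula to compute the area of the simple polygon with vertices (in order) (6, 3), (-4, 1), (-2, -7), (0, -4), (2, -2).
Area = 41

Shoelace formula: Area = (1/2) |Σ_i (x_i · y_{i+1} − x_{i+1} · y_i)| (indices mod n). Compute each cross term:
  (6)(1) − (-4)(3) = 18
  (-4)(-7) − (-2)(1) = 30
  (-2)(-4) − (0)(-7) = 8
  (0)(-2) − (2)(-4) = 8
  (2)(3) − (6)(-2) = 18
Sum = 82, so (signed) Area = 82/2 = 41, |Area| = 41.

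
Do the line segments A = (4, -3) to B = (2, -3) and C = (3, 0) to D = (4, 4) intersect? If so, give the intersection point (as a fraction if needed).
No (intersection of containing lines falls outside at least one segment)

Parametrize and solve: t = 7/8, s = -3/4. At least one of these is outside [0, 1], so the segments do not intersect.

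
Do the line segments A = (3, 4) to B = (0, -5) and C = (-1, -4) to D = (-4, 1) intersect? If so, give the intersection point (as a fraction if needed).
No (intersection of containing lines falls outside at least one segment)

Parametrize and solve: t = 22/21, s = -2/7. At least one of these is outside [0, 1], so the segments do not intersect.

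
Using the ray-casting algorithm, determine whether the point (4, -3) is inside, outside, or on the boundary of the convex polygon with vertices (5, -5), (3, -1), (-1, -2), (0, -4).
The point (4, -3) lies on the polygon boundary

Boundary check: the query satisfies the collinearity and bounding-box conditions for some polygon edge, so it lies exactly on the boundary.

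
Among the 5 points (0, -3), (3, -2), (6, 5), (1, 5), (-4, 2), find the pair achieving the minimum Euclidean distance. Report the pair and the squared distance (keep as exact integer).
Pair = ((0, -3), (3, -2)); squared distance = 10

Compute all C(5, 2) = 10 pairwise squared distances (x_i − x_j)² + (y_i − y_j)². The minimum is 10, attained by the pair ((0, -3), (3, -2)).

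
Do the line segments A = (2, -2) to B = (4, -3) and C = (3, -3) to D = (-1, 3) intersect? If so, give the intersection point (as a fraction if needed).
Yes; intersection at (5/2, -9/4) (t = 1/4 on AB, s = 1/8 on CD)

Parametrize AB as A + t(B − A) = (2 + 2 t, -2 + -1 t) and CD as C + s(D − C) = (3 + -4 s, -3 + 6 s). Solve the linear system for (t, s). Determinant = -8 ≠ 0, so a unique intersection of the containing lines exists. Solution: t = 1/4, s = 1/8 — both in [0, 1], so the segments cross. Intersection point: (5/2, -9/4).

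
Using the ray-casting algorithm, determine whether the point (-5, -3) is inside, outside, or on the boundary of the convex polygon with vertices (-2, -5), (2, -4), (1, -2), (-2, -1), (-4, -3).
The point (-5, -3) lies strictly outside the polygon

Cast a horizontal ray to the right from the query point and count how many polygon edges it crosses (each edge strictly once or zero times, handled with the usual half-open convention). 
Parity of crossings → even ⇒ outside.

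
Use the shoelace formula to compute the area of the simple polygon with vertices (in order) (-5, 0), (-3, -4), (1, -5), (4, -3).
Area = 41/2

Shoelace formula: Area = (1/2) |Σ_i (x_i · y_{i+1} − x_{i+1} · y_i)| (indices mod n). Compute each cross term:
  (-5)(-4) − (-3)(0) = 20
  (-3)(-5) − (1)(-4) = 19
  (1)(-3) − (4)(-5) = 17
  (4)(0) − (-5)(-3) = -15
Sum = 41, so (signed) Area = 41/2 = 41/2, |Area| = 41/2.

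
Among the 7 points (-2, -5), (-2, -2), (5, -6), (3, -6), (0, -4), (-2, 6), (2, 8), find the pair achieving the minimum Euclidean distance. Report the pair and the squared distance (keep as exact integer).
Pair = ((5, -6), (3, -6)); squared distance = 4

Compute all C(7, 2) = 21 pairwise squared distances (x_i − x_j)² + (y_i − y_j)². The minimum is 4, attained by the pair ((5, -6), (3, -6)).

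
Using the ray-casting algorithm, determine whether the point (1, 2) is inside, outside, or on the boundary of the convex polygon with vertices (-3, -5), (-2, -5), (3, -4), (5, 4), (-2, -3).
The point (1, 2) lies strictly outside the polygon

Cast a horizontal ray to the right from the query point and count how many polygon edges it crosses (each edge strictly once or zero times, handled with the usual half-open convention). 
Parity of crossings → even ⇒ outside.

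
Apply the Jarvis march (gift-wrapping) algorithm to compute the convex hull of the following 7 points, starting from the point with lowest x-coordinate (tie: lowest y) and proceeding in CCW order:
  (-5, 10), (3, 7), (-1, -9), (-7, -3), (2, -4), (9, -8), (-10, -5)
Hull (CCW) = [(-10, -5), (-1, -9), (9, -8), (3, 7), (-5, 10)]

Jarvis march: at each step, from the current hull vertex p, select the next vertex q as the point such that every other point lies strictly to the left of (or on) the directed line p → q. (Equivalently: for every other point r, the cross product (q − p) × (r − p) ≥ 0.)
Starting point (lowest x, tie lowest y): (-10, -5). Wrap until returning to start. Resulting hull: (-10, -5), (-1, -9), (9, -8), (3, 7), (-5, 10).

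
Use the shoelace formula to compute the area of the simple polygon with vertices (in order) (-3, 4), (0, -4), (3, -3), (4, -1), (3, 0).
Area = 24

Shoelace formula: Area = (1/2) |Σ_i (x_i · y_{i+1} − x_{i+1} · y_i)| (indices mod n). Compute each cross term:
  (-3)(-4) − (0)(4) = 12
  (0)(-3) − (3)(-4) = 12
  (3)(-1) − (4)(-3) = 9
  (4)(0) − (3)(-1) = 3
  (3)(4) − (-3)(0) = 12
Sum = 48, so (signed) Area = 48/2 = 24, |Area| = 24.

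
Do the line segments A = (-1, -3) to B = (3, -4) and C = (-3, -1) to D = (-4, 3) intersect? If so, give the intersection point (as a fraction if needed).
No (intersection of containing lines falls outside at least one segment)

Parametrize and solve: t = -2/5, s = -2/5. At least one of these is outside [0, 1], so the segments do not intersect.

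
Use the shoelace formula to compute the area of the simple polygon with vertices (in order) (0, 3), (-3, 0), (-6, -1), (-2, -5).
Area = 17

Shoelace formula: Area = (1/2) |Σ_i (x_i · y_{i+1} − x_{i+1} · y_i)| (indices mod n). Compute each cross term:
  (0)(0) − (-3)(3) = 9
  (-3)(-1) − (-6)(0) = 3
  (-6)(-5) − (-2)(-1) = 28
  (-2)(3) − (0)(-5) = -6
Sum = 34, so (signed) Area = 34/2 = 17, |Area| = 17.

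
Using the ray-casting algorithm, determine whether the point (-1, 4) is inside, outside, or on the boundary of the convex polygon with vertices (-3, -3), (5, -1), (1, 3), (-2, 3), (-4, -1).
The point (-1, 4) lies strictly outside the polygon

Cast a horizontal ray to the right from the query point and count how many polygon edges it crosses (each edge strictly once or zero times, handled with the usual half-open convention). 
Parity of crossings → even ⇒ outside.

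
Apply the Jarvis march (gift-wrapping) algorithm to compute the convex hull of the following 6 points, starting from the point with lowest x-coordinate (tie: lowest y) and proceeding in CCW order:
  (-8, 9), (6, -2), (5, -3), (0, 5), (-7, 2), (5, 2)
Hull (CCW) = [(-8, 9), (-7, 2), (5, -3), (6, -2), (5, 2), (0, 5)]

Jarvis march: at each step, from the current hull vertex p, select the next vertex q as the point such that every other point lies strictly to the left of (or on) the directed line p → q. (Equivalently: for every other point r, the cross product (q − p) × (r − p) ≥ 0.)
Starting point (lowest x, tie lowest y): (-8, 9). Wrap until returning to start. Resulting hull: (-8, 9), (-7, 2), (5, -3), (6, -2), (5, 2), (0, 5).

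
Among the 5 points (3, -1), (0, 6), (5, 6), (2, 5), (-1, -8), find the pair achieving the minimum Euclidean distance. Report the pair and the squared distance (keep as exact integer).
Pair = ((0, 6), (2, 5)); squared distance = 5

Compute all C(5, 2) = 10 pairwise squared distances (x_i − x_j)² + (y_i − y_j)². The minimum is 5, attained by the pair ((0, 6), (2, 5)).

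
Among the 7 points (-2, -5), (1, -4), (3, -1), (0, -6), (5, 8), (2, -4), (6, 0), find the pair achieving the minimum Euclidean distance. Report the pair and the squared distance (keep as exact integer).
Pair = ((1, -4), (2, -4)); squared distance = 1

Compute all C(7, 2) = 21 pairwise squared distances (x_i − x_j)² + (y_i − y_j)². The minimum is 1, attained by the pair ((1, -4), (2, -4)).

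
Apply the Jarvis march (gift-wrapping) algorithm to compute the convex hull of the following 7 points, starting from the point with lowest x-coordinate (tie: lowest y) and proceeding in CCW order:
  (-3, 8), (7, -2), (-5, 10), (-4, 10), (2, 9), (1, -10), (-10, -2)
Hull (CCW) = [(-10, -2), (1, -10), (7, -2), (2, 9), (-4, 10), (-5, 10)]

Jarvis march: at each step, from the current hull vertex p, select the next vertex q as the point such that every other point lies strictly to the left of (or on) the directed line p → q. (Equivalently: for every other point r, the cross product (q − p) × (r − p) ≥ 0.)
Starting point (lowest x, tie lowest y): (-10, -2). Wrap until returning to start. Resulting hull: (-10, -2), (1, -10), (7, -2), (2, 9), (-4, 10), (-5, 10).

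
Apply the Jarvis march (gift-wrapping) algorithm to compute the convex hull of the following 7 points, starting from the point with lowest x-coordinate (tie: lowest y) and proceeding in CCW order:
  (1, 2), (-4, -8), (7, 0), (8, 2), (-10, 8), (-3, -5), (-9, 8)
Hull (CCW) = [(-10, 8), (-4, -8), (7, 0), (8, 2), (-9, 8)]

Jarvis march: at each step, from the current hull vertex p, select the next vertex q as the point such that every other point lies strictly to the left of (or on) the directed line p → q. (Equivalently: for every other point r, the cross product (q − p) × (r − p) ≥ 0.)
Starting point (lowest x, tie lowest y): (-10, 8). Wrap until returning to start. Resulting hull: (-10, 8), (-4, -8), (7, 0), (8, 2), (-9, 8).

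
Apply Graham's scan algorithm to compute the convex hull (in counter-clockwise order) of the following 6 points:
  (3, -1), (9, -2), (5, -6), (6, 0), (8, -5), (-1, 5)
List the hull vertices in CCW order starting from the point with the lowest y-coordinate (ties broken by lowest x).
Hull (CCW) = [(5, -6), (8, -5), (9, -2), (-1, 5)]

Graham scan procedure:
  1. Find the pivot p₀ = point with lowest y (tie → lowest x): (5, -6).
  2. Sort the remaining points by polar angle around p₀.
  3. Walk through sorted points, maintaining a stack; pop the top while the last three entries make a non-left turn (cross product ≤ 0).
  4. Final stack is the convex hull in CCW order: (5, -6), (8, -5), (9, -2), (-1, 5).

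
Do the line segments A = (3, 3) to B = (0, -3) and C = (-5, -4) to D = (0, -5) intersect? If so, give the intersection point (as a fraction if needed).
No (intersection of containing lines falls outside at least one segment)

Parametrize and solve: t = 43/33, s = 9/11. At least one of these is outside [0, 1], so the segments do not intersect.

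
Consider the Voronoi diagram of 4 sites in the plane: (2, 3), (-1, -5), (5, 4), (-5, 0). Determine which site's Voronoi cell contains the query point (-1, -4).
Nearest site = (-1, -5)

The Voronoi cell of site s contains exactly those query points closer to s than to any other site. Compute squared distances from q = (-1, -4) to each site:
  (-1 − -1)² + (-5 − -4)² = 1
  (-5 − -1)² + (0 − -4)² = 32
  (2 − -1)² + (3 − -4)² = 58
  (5 − -1)² + (4 − -4)² = 100
Minimum is attained by (-1, -5), so q lies in its Voronoi cell.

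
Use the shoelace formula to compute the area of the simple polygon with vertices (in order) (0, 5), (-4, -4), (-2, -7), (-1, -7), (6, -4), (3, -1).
Area = 57

Shoelace formula: Area = (1/2) |Σ_i (x_i · y_{i+1} − x_{i+1} · y_i)| (indices mod n). Compute each cross term:
  (0)(-4) − (-4)(5) = 20
  (-4)(-7) − (-2)(-4) = 20
  (-2)(-7) − (-1)(-7) = 7
  (-1)(-4) − (6)(-7) = 46
  (6)(-1) − (3)(-4) = 6
  (3)(5) − (0)(-1) = 15
Sum = 114, so (signed) Area = 114/2 = 57, |Area| = 57.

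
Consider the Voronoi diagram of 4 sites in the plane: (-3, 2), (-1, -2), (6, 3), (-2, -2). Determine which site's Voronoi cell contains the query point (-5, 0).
Nearest site = (-3, 2)

The Voronoi cell of site s contains exactly those query points closer to s than to any other site. Compute squared distances from q = (-5, 0) to each site:
  (-3 − -5)² + (2 − 0)² = 8
  (-2 − -5)² + (-2 − 0)² = 13
  (-1 − -5)² + (-2 − 0)² = 20
  (6 − -5)² + (3 − 0)² = 130
Minimum is attained by (-3, 2), so q lies in its Voronoi cell.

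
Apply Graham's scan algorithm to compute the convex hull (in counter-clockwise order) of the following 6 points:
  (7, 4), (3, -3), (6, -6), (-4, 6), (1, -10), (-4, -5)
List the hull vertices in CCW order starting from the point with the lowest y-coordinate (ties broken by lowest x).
Hull (CCW) = [(1, -10), (6, -6), (7, 4), (-4, 6), (-4, -5)]

Graham scan procedure:
  1. Find the pivot p₀ = point with lowest y (tie → lowest x): (1, -10).
  2. Sort the remaining points by polar angle around p₀.
  3. Walk through sorted points, maintaining a stack; pop the top while the last three entries make a non-left turn (cross product ≤ 0).
  4. Final stack is the convex hull in CCW order: (1, -10), (6, -6), (7, 4), (-4, 6), (-4, -5).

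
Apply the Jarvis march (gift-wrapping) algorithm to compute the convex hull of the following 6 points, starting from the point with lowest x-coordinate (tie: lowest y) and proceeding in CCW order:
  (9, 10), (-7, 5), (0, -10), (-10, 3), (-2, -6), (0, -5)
Hull (CCW) = [(-10, 3), (0, -10), (9, 10), (-7, 5)]

Jarvis march: at each step, from the current hull vertex p, select the next vertex q as the point such that every other point lies strictly to the left of (or on) the directed line p → q. (Equivalently: for every other point r, the cross product (q − p) × (r − p) ≥ 0.)
Starting point (lowest x, tie lowest y): (-10, 3). Wrap until returning to start. Resulting hull: (-10, 3), (0, -10), (9, 10), (-7, 5).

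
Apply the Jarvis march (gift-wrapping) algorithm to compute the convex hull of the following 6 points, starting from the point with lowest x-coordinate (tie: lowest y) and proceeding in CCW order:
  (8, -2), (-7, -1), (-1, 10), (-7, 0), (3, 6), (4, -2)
Hull (CCW) = [(-7, -1), (4, -2), (8, -2), (3, 6), (-1, 10), (-7, 0)]

Jarvis march: at each step, from the current hull vertex p, select the next vertex q as the point such that every other point lies strictly to the left of (or on) the directed line p → q. (Equivalently: for every other point r, the cross product (q − p) × (r − p) ≥ 0.)
Starting point (lowest x, tie lowest y): (-7, -1). Wrap until returning to start. Resulting hull: (-7, -1), (4, -2), (8, -2), (3, 6), (-1, 10), (-7, 0).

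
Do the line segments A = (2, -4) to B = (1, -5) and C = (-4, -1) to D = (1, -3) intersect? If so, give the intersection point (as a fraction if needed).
No (intersection of containing lines falls outside at least one segment)

Parametrize and solve: t = -3/7, s = 9/7. At least one of these is outside [0, 1], so the segments do not intersect.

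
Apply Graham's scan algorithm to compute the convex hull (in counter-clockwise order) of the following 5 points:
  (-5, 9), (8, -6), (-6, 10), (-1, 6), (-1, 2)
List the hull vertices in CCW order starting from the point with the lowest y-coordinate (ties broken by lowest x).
Hull (CCW) = [(8, -6), (-1, 6), (-6, 10), (-1, 2)]

Graham scan procedure:
  1. Find the pivot p₀ = point with lowest y (tie → lowest x): (8, -6).
  2. Sort the remaining points by polar angle around p₀.
  3. Walk through sorted points, maintaining a stack; pop the top while the last three entries make a non-left turn (cross product ≤ 0).
  4. Final stack is the convex hull in CCW order: (8, -6), (-1, 6), (-6, 10), (-1, 2).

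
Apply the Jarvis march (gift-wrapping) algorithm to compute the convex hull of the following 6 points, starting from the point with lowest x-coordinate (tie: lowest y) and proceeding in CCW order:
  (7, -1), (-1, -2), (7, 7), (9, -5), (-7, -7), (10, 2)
Hull (CCW) = [(-7, -7), (9, -5), (10, 2), (7, 7)]

Jarvis march: at each step, from the current hull vertex p, select the next vertex q as the point such that every other point lies strictly to the left of (or on) the directed line p → q. (Equivalently: for every other point r, the cross product (q − p) × (r − p) ≥ 0.)
Starting point (lowest x, tie lowest y): (-7, -7). Wrap until returning to start. Resulting hull: (-7, -7), (9, -5), (10, 2), (7, 7).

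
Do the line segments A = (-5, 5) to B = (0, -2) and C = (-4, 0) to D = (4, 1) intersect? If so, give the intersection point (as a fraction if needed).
Yes; intersection at (-100/61, 18/61) (t = 41/61 on AB, s = 18/61 on CD)

Parametrize AB as A + t(B − A) = (-5 + 5 t, 5 + -7 t) and CD as C + s(D − C) = (-4 + 8 s, 0 + 1 s). Solve the linear system for (t, s). Determinant = -61 ≠ 0, so a unique intersection of the containing lines exists. Solution: t = 41/61, s = 18/61 — both in [0, 1], so the segments cross. Intersection point: (-100/61, 18/61).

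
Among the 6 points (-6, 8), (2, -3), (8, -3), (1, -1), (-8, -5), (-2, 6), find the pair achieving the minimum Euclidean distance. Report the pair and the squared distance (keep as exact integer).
Pair = ((2, -3), (1, -1)); squared distance = 5

Compute all C(6, 2) = 15 pairwise squared distances (x_i − x_j)² + (y_i − y_j)². The minimum is 5, attained by the pair ((2, -3), (1, -1)).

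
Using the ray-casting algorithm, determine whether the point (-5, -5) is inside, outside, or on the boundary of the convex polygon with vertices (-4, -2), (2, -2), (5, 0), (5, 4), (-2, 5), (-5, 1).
The point (-5, -5) lies strictly outside the polygon

Cast a horizontal ray to the right from the query point and count how many polygon edges it crosses (each edge strictly once or zero times, handled with the usual half-open convention). 
Parity of crossings → even ⇒ outside.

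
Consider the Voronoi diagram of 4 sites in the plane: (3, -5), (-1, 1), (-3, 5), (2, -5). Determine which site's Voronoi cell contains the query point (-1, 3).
Nearest site = (-1, 1)

The Voronoi cell of site s contains exactly those query points closer to s than to any other site. Compute squared distances from q = (-1, 3) to each site:
  (-1 − -1)² + (1 − 3)² = 4
  (-3 − -1)² + (5 − 3)² = 8
  (2 − -1)² + (-5 − 3)² = 73
  (3 − -1)² + (-5 − 3)² = 80
Minimum is attained by (-1, 1), so q lies in its Voronoi cell.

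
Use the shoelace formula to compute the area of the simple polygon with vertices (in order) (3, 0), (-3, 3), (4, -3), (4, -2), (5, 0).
Area = 10

Shoelace formula: Area = (1/2) |Σ_i (x_i · y_{i+1} − x_{i+1} · y_i)| (indices mod n). Compute each cross term:
  (3)(3) − (-3)(0) = 9
  (-3)(-3) − (4)(3) = -3
  (4)(-2) − (4)(-3) = 4
  (4)(0) − (5)(-2) = 10
  (5)(0) − (3)(0) = 0
Sum = 20, so (signed) Area = 20/2 = 10, |Area| = 10.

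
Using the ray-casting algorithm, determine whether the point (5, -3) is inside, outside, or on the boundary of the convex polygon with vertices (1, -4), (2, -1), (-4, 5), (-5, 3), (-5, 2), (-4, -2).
The point (5, -3) lies strictly outside the polygon

Cast a horizontal ray to the right from the query point and count how many polygon edges it crosses (each edge strictly once or zero times, handled with the usual half-open convention). 
Parity of crossings → even ⇒ outside.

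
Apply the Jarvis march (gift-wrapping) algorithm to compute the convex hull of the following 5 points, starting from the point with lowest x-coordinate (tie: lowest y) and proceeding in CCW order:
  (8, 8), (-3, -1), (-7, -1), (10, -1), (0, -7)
Hull (CCW) = [(-7, -1), (0, -7), (10, -1), (8, 8)]

Jarvis march: at each step, from the current hull vertex p, select the next vertex q as the point such that every other point lies strictly to the left of (or on) the directed line p → q. (Equivalently: for every other point r, the cross product (q − p) × (r − p) ≥ 0.)
Starting point (lowest x, tie lowest y): (-7, -1). Wrap until returning to start. Resulting hull: (-7, -1), (0, -7), (10, -1), (8, 8).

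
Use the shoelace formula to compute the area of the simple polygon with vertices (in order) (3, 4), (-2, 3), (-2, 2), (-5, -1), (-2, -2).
Area = 37/2

Shoelace formula: Area = (1/2) |Σ_i (x_i · y_{i+1} − x_{i+1} · y_i)| (indices mod n). Compute each cross term:
  (3)(3) − (-2)(4) = 17
  (-2)(2) − (-2)(3) = 2
  (-2)(-1) − (-5)(2) = 12
  (-5)(-2) − (-2)(-1) = 8
  (-2)(4) − (3)(-2) = -2
Sum = 37, so (signed) Area = 37/2 = 37/2, |Area| = 37/2.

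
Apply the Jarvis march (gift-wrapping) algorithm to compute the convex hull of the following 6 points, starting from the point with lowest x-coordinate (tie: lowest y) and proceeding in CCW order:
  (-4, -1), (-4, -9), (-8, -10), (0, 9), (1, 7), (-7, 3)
Hull (CCW) = [(-8, -10), (-4, -9), (1, 7), (0, 9), (-7, 3)]

Jarvis march: at each step, from the current hull vertex p, select the next vertex q as the point such that every other point lies strictly to the left of (or on) the directed line p → q. (Equivalently: for every other point r, the cross product (q − p) × (r − p) ≥ 0.)
Starting point (lowest x, tie lowest y): (-8, -10). Wrap until returning to start. Resulting hull: (-8, -10), (-4, -9), (1, 7), (0, 9), (-7, 3).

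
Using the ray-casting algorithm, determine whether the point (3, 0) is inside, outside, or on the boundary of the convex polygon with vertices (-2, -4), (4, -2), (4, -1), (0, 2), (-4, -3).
The point (3, 0) lies strictly outside the polygon

Cast a horizontal ray to the right from the query point and count how many polygon edges it crosses (each edge strictly once or zero times, handled with the usual half-open convention). 
Parity of crossings → even ⇒ outside.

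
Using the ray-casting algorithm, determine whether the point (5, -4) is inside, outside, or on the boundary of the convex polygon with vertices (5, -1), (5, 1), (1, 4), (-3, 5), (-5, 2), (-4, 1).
The point (5, -4) lies strictly outside the polygon

Cast a horizontal ray to the right from the query point and count how many polygon edges it crosses (each edge strictly once or zero times, handled with the usual half-open convention). 
Parity of crossings → even ⇒ outside.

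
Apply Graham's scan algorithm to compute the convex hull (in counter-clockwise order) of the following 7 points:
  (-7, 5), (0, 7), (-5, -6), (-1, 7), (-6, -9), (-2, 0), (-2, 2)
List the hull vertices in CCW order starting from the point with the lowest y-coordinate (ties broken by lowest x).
Hull (CCW) = [(-6, -9), (-2, 0), (0, 7), (-1, 7), (-7, 5)]

Graham scan procedure:
  1. Find the pivot p₀ = point with lowest y (tie → lowest x): (-6, -9).
  2. Sort the remaining points by polar angle around p₀.
  3. Walk through sorted points, maintaining a stack; pop the top while the last three entries make a non-left turn (cross product ≤ 0).
  4. Final stack is the convex hull in CCW order: (-6, -9), (-2, 0), (0, 7), (-1, 7), (-7, 5).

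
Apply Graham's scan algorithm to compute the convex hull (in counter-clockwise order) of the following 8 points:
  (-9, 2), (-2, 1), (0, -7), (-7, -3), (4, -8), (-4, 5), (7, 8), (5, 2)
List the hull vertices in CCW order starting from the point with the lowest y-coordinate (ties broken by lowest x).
Hull (CCW) = [(4, -8), (7, 8), (-4, 5), (-9, 2), (-7, -3), (0, -7)]

Graham scan procedure:
  1. Find the pivot p₀ = point with lowest y (tie → lowest x): (4, -8).
  2. Sort the remaining points by polar angle around p₀.
  3. Walk through sorted points, maintaining a stack; pop the top while the last three entries make a non-left turn (cross product ≤ 0).
  4. Final stack is the convex hull in CCW order: (4, -8), (7, 8), (-4, 5), (-9, 2), (-7, -3), (0, -7).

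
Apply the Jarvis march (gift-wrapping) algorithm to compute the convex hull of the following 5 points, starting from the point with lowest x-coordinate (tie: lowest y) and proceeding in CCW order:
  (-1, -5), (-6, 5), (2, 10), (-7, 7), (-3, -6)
Hull (CCW) = [(-7, 7), (-3, -6), (-1, -5), (2, 10)]

Jarvis march: at each step, from the current hull vertex p, select the next vertex q as the point such that every other point lies strictly to the left of (or on) the directed line p → q. (Equivalently: for every other point r, the cross product (q − p) × (r − p) ≥ 0.)
Starting point (lowest x, tie lowest y): (-7, 7). Wrap until returning to start. Resulting hull: (-7, 7), (-3, -6), (-1, -5), (2, 10).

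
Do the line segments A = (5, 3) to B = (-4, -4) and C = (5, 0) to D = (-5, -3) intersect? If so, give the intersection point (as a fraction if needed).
Yes; intersection at (-55/43, -81/43) (t = 30/43 on AB, s = 27/43 on CD)

Parametrize AB as A + t(B − A) = (5 + -9 t, 3 + -7 t) and CD as C + s(D − C) = (5 + -10 s, 0 + -3 s). Solve the linear system for (t, s). Determinant = 43 ≠ 0, so a unique intersection of the containing lines exists. Solution: t = 30/43, s = 27/43 — both in [0, 1], so the segments cross. Intersection point: (-55/43, -81/43).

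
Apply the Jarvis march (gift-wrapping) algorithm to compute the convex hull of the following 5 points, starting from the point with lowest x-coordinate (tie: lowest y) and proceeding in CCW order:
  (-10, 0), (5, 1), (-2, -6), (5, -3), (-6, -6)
Hull (CCW) = [(-10, 0), (-6, -6), (-2, -6), (5, -3), (5, 1)]

Jarvis march: at each step, from the current hull vertex p, select the next vertex q as the point such that every other point lies strictly to the left of (or on) the directed line p → q. (Equivalently: for every other point r, the cross product (q − p) × (r − p) ≥ 0.)
Starting point (lowest x, tie lowest y): (-10, 0). Wrap until returning to start. Resulting hull: (-10, 0), (-6, -6), (-2, -6), (5, -3), (5, 1).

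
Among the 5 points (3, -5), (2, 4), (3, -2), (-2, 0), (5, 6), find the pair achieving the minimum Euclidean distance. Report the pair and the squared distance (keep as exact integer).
Pair = ((3, -5), (3, -2)); squared distance = 9

Compute all C(5, 2) = 10 pairwise squared distances (x_i − x_j)² + (y_i − y_j)². The minimum is 9, attained by the pair ((3, -5), (3, -2)).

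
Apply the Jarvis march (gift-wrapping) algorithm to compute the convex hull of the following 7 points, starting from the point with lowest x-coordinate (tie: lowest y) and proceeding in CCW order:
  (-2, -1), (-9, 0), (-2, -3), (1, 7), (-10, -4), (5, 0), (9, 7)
Hull (CCW) = [(-10, -4), (-2, -3), (5, 0), (9, 7), (1, 7), (-9, 0)]

Jarvis march: at each step, from the current hull vertex p, select the next vertex q as the point such that every other point lies strictly to the left of (or on) the directed line p → q. (Equivalently: for every other point r, the cross product (q − p) × (r − p) ≥ 0.)
Starting point (lowest x, tie lowest y): (-10, -4). Wrap until returning to start. Resulting hull: (-10, -4), (-2, -3), (5, 0), (9, 7), (1, 7), (-9, 0).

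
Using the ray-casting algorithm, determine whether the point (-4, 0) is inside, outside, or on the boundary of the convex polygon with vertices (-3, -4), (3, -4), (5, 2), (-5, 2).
The point (-4, 0) lies strictly inside the polygon

Cast a horizontal ray to the right from the query point and count how many polygon edges it crosses (each edge strictly once or zero times, handled with the usual half-open convention). 
Parity of crossings → odd ⇒ inside.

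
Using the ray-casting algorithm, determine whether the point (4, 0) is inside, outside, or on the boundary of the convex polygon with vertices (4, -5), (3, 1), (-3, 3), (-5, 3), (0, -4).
The point (4, 0) lies strictly outside the polygon

Cast a horizontal ray to the right from the query point and count how many polygon edges it crosses (each edge strictly once or zero times, handled with the usual half-open convention). 
Parity of crossings → even ⇒ outside.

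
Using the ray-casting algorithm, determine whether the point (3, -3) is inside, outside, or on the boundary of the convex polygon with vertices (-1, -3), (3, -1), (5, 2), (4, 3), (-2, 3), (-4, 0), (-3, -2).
The point (3, -3) lies strictly outside the polygon

Cast a horizontal ray to the right from the query point and count how many polygon edges it crosses (each edge strictly once or zero times, handled with the usual half-open convention). 
Parity of crossings → even ⇒ outside.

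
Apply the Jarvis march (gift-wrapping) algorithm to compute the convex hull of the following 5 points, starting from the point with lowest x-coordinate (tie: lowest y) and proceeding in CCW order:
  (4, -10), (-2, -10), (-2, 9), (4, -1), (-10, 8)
Hull (CCW) = [(-10, 8), (-2, -10), (4, -10), (4, -1), (-2, 9)]

Jarvis march: at each step, from the current hull vertex p, select the next vertex q as the point such that every other point lies strictly to the left of (or on) the directed line p → q. (Equivalently: for every other point r, the cross product (q − p) × (r − p) ≥ 0.)
Starting point (lowest x, tie lowest y): (-10, 8). Wrap until returning to start. Resulting hull: (-10, 8), (-2, -10), (4, -10), (4, -1), (-2, 9).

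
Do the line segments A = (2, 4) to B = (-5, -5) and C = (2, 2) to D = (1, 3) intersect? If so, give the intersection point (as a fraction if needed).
Yes; intersection at (9/8, 23/8) (t = 1/8 on AB, s = 7/8 on CD)

Parametrize AB as A + t(B − A) = (2 + -7 t, 4 + -9 t) and CD as C + s(D − C) = (2 + -1 s, 2 + 1 s). Solve the linear system for (t, s). Determinant = 16 ≠ 0, so a unique intersection of the containing lines exists. Solution: t = 1/8, s = 7/8 — both in [0, 1], so the segments cross. Intersection point: (9/8, 23/8).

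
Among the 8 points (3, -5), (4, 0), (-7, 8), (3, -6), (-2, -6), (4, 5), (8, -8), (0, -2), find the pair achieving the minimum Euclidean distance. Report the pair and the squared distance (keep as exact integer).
Pair = ((3, -5), (3, -6)); squared distance = 1

Compute all C(8, 2) = 28 pairwise squared distances (x_i − x_j)² + (y_i − y_j)². The minimum is 1, attained by the pair ((3, -5), (3, -6)).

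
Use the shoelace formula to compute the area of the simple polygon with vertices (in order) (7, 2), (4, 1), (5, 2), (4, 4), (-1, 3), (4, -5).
Area = 33

Shoelace formula: Area = (1/2) |Σ_i (x_i · y_{i+1} − x_{i+1} · y_i)| (indices mod n). Compute each cross term:
  (7)(1) − (4)(2) = -1
  (4)(2) − (5)(1) = 3
  (5)(4) − (4)(2) = 12
  (4)(3) − (-1)(4) = 16
  (-1)(-5) − (4)(3) = -7
  (4)(2) − (7)(-5) = 43
Sum = 66, so (signed) Area = 66/2 = 33, |Area| = 33.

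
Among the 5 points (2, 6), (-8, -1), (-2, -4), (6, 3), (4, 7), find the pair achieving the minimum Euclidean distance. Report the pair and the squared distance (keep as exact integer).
Pair = ((2, 6), (4, 7)); squared distance = 5

Compute all C(5, 2) = 10 pairwise squared distances (x_i − x_j)² + (y_i − y_j)². The minimum is 5, attained by the pair ((2, 6), (4, 7)).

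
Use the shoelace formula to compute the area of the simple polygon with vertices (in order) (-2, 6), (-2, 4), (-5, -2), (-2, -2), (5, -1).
Area = 37

Shoelace formula: Area = (1/2) |Σ_i (x_i · y_{i+1} − x_{i+1} · y_i)| (indices mod n). Compute each cross term:
  (-2)(4) − (-2)(6) = 4
  (-2)(-2) − (-5)(4) = 24
  (-5)(-2) − (-2)(-2) = 6
  (-2)(-1) − (5)(-2) = 12
  (5)(6) − (-2)(-1) = 28
Sum = 74, so (signed) Area = 74/2 = 37, |Area| = 37.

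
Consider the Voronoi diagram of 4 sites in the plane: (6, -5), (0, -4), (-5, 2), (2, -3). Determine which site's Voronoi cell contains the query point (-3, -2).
Nearest site = (0, -4)

The Voronoi cell of site s contains exactly those query points closer to s than to any other site. Compute squared distances from q = (-3, -2) to each site:
  (0 − -3)² + (-4 − -2)² = 13
  (-5 − -3)² + (2 − -2)² = 20
  (2 − -3)² + (-3 − -2)² = 26
  (6 − -3)² + (-5 − -2)² = 90
Minimum is attained by (0, -4), so q lies in its Voronoi cell.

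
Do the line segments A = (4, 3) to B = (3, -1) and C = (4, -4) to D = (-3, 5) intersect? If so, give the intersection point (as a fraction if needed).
No (intersection of containing lines falls outside at least one segment)

Parametrize and solve: t = 49/37, s = 7/37. At least one of these is outside [0, 1], so the segments do not intersect.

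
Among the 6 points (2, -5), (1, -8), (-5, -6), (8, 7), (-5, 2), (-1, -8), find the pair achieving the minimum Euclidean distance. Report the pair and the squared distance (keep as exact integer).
Pair = ((1, -8), (-1, -8)); squared distance = 4

Compute all C(6, 2) = 15 pairwise squared distances (x_i − x_j)² + (y_i − y_j)². The minimum is 4, attained by the pair ((1, -8), (-1, -8)).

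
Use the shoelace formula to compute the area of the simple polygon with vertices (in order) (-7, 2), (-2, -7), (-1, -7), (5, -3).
Area = 87/2

Shoelace formula: Area = (1/2) |Σ_i (x_i · y_{i+1} − x_{i+1} · y_i)| (indices mod n). Compute each cross term:
  (-7)(-7) − (-2)(2) = 53
  (-2)(-7) − (-1)(-7) = 7
  (-1)(-3) − (5)(-7) = 38
  (5)(2) − (-7)(-3) = -11
Sum = 87, so (signed) Area = 87/2 = 87/2, |Area| = 87/2.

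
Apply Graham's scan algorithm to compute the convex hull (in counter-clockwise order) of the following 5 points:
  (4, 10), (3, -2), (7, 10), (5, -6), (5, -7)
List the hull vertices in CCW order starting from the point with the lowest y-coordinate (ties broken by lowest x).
Hull (CCW) = [(5, -7), (7, 10), (4, 10), (3, -2)]

Graham scan procedure:
  1. Find the pivot p₀ = point with lowest y (tie → lowest x): (5, -7).
  2. Sort the remaining points by polar angle around p₀.
  3. Walk through sorted points, maintaining a stack; pop the top while the last three entries make a non-left turn (cross product ≤ 0).
  4. Final stack is the convex hull in CCW order: (5, -7), (7, 10), (4, 10), (3, -2).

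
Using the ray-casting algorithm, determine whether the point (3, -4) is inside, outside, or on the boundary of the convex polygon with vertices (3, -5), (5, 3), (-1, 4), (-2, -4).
The point (3, -4) lies strictly inside the polygon

Cast a horizontal ray to the right from the query point and count how many polygon edges it crosses (each edge strictly once or zero times, handled with the usual half-open convention). 
Parity of crossings → odd ⇒ inside.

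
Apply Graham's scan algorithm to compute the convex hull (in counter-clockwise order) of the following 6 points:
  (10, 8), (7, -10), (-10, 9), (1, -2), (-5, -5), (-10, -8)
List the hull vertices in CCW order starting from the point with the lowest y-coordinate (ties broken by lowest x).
Hull (CCW) = [(7, -10), (10, 8), (-10, 9), (-10, -8)]

Graham scan procedure:
  1. Find the pivot p₀ = point with lowest y (tie → lowest x): (7, -10).
  2. Sort the remaining points by polar angle around p₀.
  3. Walk through sorted points, maintaining a stack; pop the top while the last three entries make a non-left turn (cross product ≤ 0).
  4. Final stack is the convex hull in CCW order: (7, -10), (10, 8), (-10, 9), (-10, -8).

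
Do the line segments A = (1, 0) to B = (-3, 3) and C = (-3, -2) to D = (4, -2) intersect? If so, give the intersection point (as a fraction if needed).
No (intersection of containing lines falls outside at least one segment)

Parametrize and solve: t = -2/3, s = 20/21. At least one of these is outside [0, 1], so the segments do not intersect.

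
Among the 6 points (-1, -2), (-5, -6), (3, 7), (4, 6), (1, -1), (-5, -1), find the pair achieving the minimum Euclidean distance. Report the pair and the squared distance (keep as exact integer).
Pair = ((3, 7), (4, 6)); squared distance = 2

Compute all C(6, 2) = 15 pairwise squared distances (x_i − x_j)² + (y_i − y_j)². The minimum is 2, attained by the pair ((3, 7), (4, 6)).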